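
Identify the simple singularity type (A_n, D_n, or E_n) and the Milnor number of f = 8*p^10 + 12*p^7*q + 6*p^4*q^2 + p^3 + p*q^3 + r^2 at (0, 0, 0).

The Hessian of f at 0 has rank 1. Corank 2; j^3 = p^3 is a perfect cube, so E-series; the 4-jet and mu = 7 give E_7.

Type E_7, Milnor number mu = 7.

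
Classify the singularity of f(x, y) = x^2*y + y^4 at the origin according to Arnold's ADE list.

The Hessian of f at 0 is [[0, 0], [0, 0]] with rank 0, so corank 2. A Groebner basis of the Jacobian ideal J(f) in C{x,y} is {x^3, x^2/4 + y^3, x*y}; counting standard monomials gives mu = 5. Corank 2; j^3 = x^2*y has shape L^2 M (L != M), so D-series; mu = 5 gives D_5.

D_5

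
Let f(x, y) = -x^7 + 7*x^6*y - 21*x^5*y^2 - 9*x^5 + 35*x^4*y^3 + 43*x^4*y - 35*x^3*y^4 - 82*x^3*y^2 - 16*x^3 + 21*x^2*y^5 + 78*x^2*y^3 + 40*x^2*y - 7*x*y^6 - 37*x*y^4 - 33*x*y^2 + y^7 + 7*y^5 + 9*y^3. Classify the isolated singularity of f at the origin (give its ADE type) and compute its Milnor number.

The Hessian of f at 0 has rank 0. Corank 2; j^3 = -(x - y)*(4*x - 3*y)^2 has shape L^2 M (L != M), so D-series; mu = 6 gives D_6.

Type D6, Milnor number mu = 6.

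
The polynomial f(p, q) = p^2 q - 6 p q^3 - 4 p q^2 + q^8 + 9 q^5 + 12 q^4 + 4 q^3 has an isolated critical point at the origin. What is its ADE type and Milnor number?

Type D_{9}, Milnor number mu = 9.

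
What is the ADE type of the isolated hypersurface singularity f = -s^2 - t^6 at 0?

A_{5}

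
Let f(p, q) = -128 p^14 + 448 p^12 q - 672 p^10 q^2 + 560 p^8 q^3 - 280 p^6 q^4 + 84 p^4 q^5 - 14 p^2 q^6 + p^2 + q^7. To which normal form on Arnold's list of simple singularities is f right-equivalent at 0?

The Hessian of f at 0 has rank 1. Corank 1: A-series; mu = 6 gives A_6.

A_{6}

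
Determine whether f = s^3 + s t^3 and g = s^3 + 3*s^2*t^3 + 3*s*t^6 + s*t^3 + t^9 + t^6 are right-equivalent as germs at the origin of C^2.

The Hessian of f at 0 has rank 0. Corank 2; j^3 = s^3 is a perfect cube, so E-series; the 4-jet and mu = 7 give E_7. The Hessian of g at 0 has rank 0. Corank 2; j^3 = s^3 is a perfect cube, so E-series; the 4-jet and mu = 7 give E_7. Both have type E_7, hence right-equivalent.

Yes.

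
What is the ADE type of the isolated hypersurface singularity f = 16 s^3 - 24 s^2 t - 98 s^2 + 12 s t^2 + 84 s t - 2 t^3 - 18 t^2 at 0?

The Hessian of f at 0 is [[-196, 84], [84, -36]] with rank 1, so corank 1. A Groebner basis of the Jacobian ideal J(f) in C{s,t} is {t^2, s - 3*t/7}; counting standard monomials gives mu = 2. Corank 1: A-series; mu = 2 gives A_2.

A_2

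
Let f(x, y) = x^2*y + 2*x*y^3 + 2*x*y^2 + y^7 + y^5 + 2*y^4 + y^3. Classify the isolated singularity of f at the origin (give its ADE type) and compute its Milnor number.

Type D_8, Milnor number mu = 8.

The Hessian of f at 0 has rank 0. Corank 2; j^3 = y*(x + y)^2 has shape L^2 M (L != M), so D-series; mu = 8 gives D_8.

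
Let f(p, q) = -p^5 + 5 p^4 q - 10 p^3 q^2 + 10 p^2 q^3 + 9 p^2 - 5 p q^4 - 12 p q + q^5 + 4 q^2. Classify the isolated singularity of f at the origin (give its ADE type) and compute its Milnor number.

Type A4, Milnor number mu = 4.

The Hessian of f at 0 has rank 1. Corank 1: A-series; mu = 4 gives A_4.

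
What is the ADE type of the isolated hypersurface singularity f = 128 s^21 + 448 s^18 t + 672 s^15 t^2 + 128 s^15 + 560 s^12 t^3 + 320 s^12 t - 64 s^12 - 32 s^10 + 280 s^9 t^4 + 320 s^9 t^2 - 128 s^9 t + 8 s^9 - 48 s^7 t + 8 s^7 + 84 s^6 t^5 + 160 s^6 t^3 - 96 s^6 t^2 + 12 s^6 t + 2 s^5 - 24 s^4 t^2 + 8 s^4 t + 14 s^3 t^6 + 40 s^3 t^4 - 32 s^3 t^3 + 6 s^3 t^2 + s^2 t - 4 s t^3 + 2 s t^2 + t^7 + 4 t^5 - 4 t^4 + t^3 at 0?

The Hessian of f at 0 has rank 0. Corank 2; j^3 = t*(s + t)^2 has shape L^2 M (L != M), so D-series; mu = 8 gives D_8.

D8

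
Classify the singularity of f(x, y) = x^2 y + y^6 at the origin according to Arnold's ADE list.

The Hessian of f at 0 is [[0, 0], [0, 0]] with rank 0, so corank 2. A Groebner basis of the Jacobian ideal J(f) in C{x,y} is {x^2/6 + y^5, x^3, x*y}; counting standard monomials gives mu = 7. Corank 2; j^3 = x^2*y has shape L^2 M (L != M), so D-series; mu = 7 gives D_7.

D_{7}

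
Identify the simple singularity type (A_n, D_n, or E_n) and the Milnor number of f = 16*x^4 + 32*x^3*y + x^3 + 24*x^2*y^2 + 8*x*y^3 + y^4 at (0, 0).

Type E6, Milnor number mu = 6.

The Hessian of f at 0 has rank 0. Corank 2; j^3 = x^3 is a perfect cube, so E-series; the 4-jet and mu = 6 give E_6.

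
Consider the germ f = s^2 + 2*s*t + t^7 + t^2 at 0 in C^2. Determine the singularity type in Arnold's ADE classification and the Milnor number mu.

The Hessian of f at 0 has rank 1. Corank 1: A-series; mu = 6 gives A_6.

Type A_{6}, Milnor number mu = 6.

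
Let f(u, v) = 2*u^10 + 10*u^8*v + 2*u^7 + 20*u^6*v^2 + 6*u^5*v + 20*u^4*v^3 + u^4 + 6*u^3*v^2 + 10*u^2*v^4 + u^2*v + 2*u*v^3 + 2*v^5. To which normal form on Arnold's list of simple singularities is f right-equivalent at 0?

D_{6}

The Hessian of f at 0 is [[0, 0], [0, 0]] with rank 0, so corank 2. A Groebner basis of the Jacobian ideal J(f) in C{u,v} is {u^3, u^2*v, -u^2/4 + u*v^2, u*v + v^3}; counting standard monomials gives mu = 6. Corank 2; j^3 = u^2*v has shape L^2 M (L != M), so D-series; mu = 6 gives D_6.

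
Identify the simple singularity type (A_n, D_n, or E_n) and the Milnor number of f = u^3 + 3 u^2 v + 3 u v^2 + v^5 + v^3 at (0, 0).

Type E_8, Milnor number mu = 8.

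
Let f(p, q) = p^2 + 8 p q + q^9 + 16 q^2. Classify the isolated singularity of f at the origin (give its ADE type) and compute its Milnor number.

The Hessian of f at 0 has rank 1. Corank 1: A-series; mu = 8 gives A_8.

Type A_{8}, Milnor number mu = 8.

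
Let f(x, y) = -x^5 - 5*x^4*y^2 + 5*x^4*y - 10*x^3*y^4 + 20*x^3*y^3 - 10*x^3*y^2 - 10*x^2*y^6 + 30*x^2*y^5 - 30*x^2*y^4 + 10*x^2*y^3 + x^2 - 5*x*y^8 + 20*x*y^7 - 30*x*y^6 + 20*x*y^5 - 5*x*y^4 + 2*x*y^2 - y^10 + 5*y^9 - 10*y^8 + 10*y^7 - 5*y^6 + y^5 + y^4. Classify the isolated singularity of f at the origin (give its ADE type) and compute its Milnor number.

Type A4, Milnor number mu = 4.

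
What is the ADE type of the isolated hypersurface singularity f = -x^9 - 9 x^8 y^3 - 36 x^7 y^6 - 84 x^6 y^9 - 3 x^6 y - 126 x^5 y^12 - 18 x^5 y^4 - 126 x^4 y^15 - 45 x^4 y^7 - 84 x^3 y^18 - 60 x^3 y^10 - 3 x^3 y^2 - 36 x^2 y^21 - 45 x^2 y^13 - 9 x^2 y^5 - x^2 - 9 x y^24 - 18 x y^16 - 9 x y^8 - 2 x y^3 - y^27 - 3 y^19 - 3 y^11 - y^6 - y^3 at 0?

The Hessian of f at 0 has rank 1. Corank 1: A-series; mu = 2 gives A_2.

A2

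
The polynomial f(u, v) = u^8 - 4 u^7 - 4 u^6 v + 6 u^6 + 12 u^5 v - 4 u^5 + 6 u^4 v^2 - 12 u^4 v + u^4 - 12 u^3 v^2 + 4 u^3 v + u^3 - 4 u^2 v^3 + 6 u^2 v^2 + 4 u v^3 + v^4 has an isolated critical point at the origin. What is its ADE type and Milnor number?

The Hessian of f at 0 has rank 0. Corank 2; j^3 = u^3 is a perfect cube, so E-series; the 4-jet and mu = 6 give E_6.

Type E6, Milnor number mu = 6.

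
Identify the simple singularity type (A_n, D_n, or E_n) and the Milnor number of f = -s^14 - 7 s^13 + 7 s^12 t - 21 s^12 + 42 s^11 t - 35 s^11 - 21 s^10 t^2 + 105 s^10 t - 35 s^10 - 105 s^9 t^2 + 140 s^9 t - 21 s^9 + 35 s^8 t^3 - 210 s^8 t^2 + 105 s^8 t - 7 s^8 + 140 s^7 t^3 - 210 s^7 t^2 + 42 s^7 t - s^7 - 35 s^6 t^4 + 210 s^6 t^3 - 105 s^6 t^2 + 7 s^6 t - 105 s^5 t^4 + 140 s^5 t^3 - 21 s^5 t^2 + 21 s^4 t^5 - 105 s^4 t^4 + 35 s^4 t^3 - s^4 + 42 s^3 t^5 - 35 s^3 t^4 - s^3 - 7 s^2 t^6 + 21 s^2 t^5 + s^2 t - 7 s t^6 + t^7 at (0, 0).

Type D8, Milnor number mu = 8.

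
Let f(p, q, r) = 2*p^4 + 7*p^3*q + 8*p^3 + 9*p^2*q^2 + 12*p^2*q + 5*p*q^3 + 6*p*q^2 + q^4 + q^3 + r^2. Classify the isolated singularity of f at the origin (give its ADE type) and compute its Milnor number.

Type E_{7}, Milnor number mu = 7.

The Hessian of f at 0 has rank 1. Corank 2; j^3 = (2*p + q)^3 is a perfect cube, so E-series; the 4-jet and mu = 7 give E_7.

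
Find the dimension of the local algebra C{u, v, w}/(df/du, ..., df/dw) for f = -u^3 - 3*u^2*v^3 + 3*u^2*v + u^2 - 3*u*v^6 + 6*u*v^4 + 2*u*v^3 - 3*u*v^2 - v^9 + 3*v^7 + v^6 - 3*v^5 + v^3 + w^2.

The Hessian of f at 0 is [[2, 0, 0], [0, 0, 0], [0, 0, 2]] with rank 2, so corank 1. A Groebner basis of the Jacobian ideal J(f) in C{u,v,w} is {v^2, u, w}; counting standard monomials gives mu = 2. Corank 1: A-series; mu = 2 gives A_2.

2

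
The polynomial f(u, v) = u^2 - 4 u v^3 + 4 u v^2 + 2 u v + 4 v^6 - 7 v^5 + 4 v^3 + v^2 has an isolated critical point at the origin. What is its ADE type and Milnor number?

Type A4, Milnor number mu = 4.

The Hessian of f at 0 is [[2, 2], [2, 2]] with rank 1, so corank 1. A Groebner basis of the Jacobian ideal J(f) in C{u,v} is {-u/2 + v^3 - v^2 - v/2, u^2 - 2*u - 5*v^2 - 2*v, u*v + u + 3*v^2 + v}; counting standard monomials gives mu = 4. Corank 1: A-series; mu = 4 gives A_4.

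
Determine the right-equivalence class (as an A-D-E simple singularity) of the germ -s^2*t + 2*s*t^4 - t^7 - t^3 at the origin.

The Hessian of f at 0 is [[0, 0], [0, 0]] with rank 0, so corank 2. A Groebner basis of the Jacobian ideal J(f) in C{s,t} is {t^3, s^2 + 3*t^2, s*t}; counting standard monomials gives mu = 4. Corank 2; j^3 = -t*(s^2 + t^2) splits into three distinct lines over C (the quadratic factor has nonzero discriminant), so D_4.

D_4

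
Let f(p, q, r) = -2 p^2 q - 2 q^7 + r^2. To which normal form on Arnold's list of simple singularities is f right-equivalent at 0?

D_8

The Hessian of f at 0 has rank 1. Corank 2; j^3 = -2*p^2*q has shape L^2 M (L != M), so D-series; mu = 8 gives D_8.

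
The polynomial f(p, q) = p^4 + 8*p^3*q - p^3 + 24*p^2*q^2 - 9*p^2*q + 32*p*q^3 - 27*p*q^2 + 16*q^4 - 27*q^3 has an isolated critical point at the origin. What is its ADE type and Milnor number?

The Hessian of f at 0 is [[0, 0], [0, 0]] with rank 0, so corank 2. A Groebner basis of the Jacobian ideal J(f) in C{p,q} is {q^4, p*q^2 + 8*q^3/3, p^2 + 6*p*q + 9*q^2}; counting standard monomials gives mu = 6. Corank 2; j^3 = -(p + 3*q)^3 is a perfect cube, so E-series; the 4-jet and mu = 6 give E_6.

Type E_6, Milnor number mu = 6.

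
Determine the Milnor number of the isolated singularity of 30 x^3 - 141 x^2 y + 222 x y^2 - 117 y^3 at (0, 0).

4

The Hessian of f at 0 has rank 0. Corank 2; j^3 = 3*(2*x - 3*y)*(5*x^2 - 16*x*y + 13*y^2) splits into three distinct lines over C (the quadratic factor has nonzero discriminant), so D_4.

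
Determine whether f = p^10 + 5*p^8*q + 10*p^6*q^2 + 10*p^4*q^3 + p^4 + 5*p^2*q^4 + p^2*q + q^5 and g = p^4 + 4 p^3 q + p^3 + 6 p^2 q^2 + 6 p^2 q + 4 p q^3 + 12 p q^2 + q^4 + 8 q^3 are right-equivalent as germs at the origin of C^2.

No.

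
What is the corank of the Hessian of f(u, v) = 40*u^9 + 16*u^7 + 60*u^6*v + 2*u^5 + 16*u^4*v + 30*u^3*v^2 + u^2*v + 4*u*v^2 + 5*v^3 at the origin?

Hessian at 0 has rank 0.

2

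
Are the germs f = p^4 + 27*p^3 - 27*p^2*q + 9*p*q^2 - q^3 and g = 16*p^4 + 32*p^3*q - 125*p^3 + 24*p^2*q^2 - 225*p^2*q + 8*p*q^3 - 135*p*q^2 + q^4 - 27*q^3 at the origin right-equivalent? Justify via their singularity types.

Yes.

The Hessian of f at 0 has rank 0. Corank 2; j^3 = (3*p - q)^3 is a perfect cube, so E-series; the 4-jet and mu = 6 give E_6. The Hessian of g at 0 has rank 0. Corank 2; j^3 = -(5*p + 3*q)^3 is a perfect cube, so E-series; the 4-jet and mu = 6 give E_6. Both have type E_6, hence right-equivalent.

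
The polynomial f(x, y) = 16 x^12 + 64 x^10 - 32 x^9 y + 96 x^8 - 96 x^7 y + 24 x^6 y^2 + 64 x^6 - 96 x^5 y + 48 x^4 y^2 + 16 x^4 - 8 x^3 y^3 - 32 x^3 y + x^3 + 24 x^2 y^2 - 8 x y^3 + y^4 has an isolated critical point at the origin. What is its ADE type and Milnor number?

The Hessian of f at 0 has rank 0. Corank 2; j^3 = x^3 is a perfect cube, so E-series; the 4-jet and mu = 6 give E_6.

Type E_{6}, Milnor number mu = 6.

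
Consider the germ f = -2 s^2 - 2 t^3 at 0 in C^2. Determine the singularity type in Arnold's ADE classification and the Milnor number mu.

The Hessian of f at 0 is [[-4, 0], [0, 0]] with rank 1, so corank 1. A Groebner basis of the Jacobian ideal J(f) in C{s,t} is {t^2, s}; counting standard monomials gives mu = 2. Corank 1: A-series; mu = 2 gives A_2.

Type A2, Milnor number mu = 2.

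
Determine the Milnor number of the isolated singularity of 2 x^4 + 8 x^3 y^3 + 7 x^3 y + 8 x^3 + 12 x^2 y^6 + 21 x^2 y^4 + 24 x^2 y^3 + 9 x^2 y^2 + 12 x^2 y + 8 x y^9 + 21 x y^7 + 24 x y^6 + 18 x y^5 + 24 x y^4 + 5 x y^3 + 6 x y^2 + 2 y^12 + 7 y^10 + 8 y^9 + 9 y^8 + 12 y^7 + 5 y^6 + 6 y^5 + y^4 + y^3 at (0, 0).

7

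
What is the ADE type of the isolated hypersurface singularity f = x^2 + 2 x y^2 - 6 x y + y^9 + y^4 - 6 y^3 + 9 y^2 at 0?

A8

The Hessian of f at 0 is [[2, -6], [-6, 18]] with rank 1, so corank 1. A Groebner basis of the Jacobian ideal J(f) in C{x,y} is {x^4 - 12*x^3*y - 54*x^3 + 270*x^2*y + 405*x^2 - 1458*x*y - 729*x + 2187*y, x + y^2 - 3*y}; counting standard monomials gives mu = 8. Corank 1: A-series; mu = 8 gives A_8.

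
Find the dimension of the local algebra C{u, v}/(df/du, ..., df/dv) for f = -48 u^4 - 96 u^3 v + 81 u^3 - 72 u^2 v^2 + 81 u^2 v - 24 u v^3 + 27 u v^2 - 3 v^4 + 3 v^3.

The Hessian of f at 0 has rank 0. Corank 2; j^3 = 3*(3*u + v)^3 is a perfect cube, so E-series; the 4-jet and mu = 6 give E_6.

6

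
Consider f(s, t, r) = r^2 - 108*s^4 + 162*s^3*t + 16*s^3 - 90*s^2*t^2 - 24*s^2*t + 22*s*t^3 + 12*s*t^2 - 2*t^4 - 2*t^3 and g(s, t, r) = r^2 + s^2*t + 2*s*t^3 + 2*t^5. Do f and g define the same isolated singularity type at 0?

No.

The Hessian of f at 0 is [[0, 0, 0], [0, 0, 0], [0, 0, 2]] with rank 1, so corank 2. A Groebner basis of the Jacobian ideal J(f) in C{s,t,r} is {256*s^2/3 - 256*s*t/3 + t^4 - 8*t^3/9 + 64*t^2/3, s^3 - 20*s^2/3 + 20*s*t/3 - t^3/18 - 5*t^2/3, s^2*t - 88*s^2/9 + 88*s*t/9 - 4*t^3/27 - 22*t^2/9, -32*s^2/3 + s*t^2 + 32*s*t/3 - 7*t^3/18 - 8*t^2/3, r}; counting standard monomials gives mu = 7. Corank 2; j^3 = 2*(2*s - t)^3 is a perfect cube, so E-series; the 4-jet and mu = 7 give E_7. The Hessian of g at 0 is [[0, 0, 0], [0, 0, 0], [0, 0, 2]] with rank 1, so corank 2. A Groebner basis of the Jacobian ideal J(g) in C{s,t,r} is {s^3, s^2*t, -s^2/4 + s*t^2, s*t + t^3, r}; counting standard monomials gives mu = 6. Corank 2; j^3 = s^2*t has shape L^2 M (L != M), so D-series; mu = 6 gives D_6. f is E_7 but g is D_6, hence not right-equivalent.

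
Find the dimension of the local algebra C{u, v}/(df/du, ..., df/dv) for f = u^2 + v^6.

The Hessian of f at 0 has rank 1. Corank 1: A-series; mu = 5 gives A_5.

5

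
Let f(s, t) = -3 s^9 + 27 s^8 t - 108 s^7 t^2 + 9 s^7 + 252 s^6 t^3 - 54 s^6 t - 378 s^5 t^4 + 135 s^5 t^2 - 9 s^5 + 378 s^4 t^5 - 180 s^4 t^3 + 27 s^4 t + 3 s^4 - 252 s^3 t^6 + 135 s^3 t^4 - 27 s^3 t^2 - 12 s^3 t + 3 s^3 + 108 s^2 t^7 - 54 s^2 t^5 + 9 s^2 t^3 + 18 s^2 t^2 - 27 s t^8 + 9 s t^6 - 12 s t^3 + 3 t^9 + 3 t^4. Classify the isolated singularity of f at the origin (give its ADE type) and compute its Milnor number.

Type E_{6}, Milnor number mu = 6.

The Hessian of f at 0 has rank 0. Corank 2; j^3 = 3*s^3 is a perfect cube, so E-series; the 4-jet and mu = 6 give E_6.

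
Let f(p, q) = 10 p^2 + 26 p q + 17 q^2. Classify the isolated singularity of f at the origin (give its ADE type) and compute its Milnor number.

Type A_1, Milnor number mu = 1.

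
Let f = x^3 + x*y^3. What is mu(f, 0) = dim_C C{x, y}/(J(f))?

The Hessian of f at 0 is [[0, 0], [0, 0]] with rank 0, so corank 2. A Groebner basis of the Jacobian ideal J(f) in C{x,y} is {x^3, x*y^2, 3*x^2 + y^3}; counting standard monomials gives mu = 7. Corank 2; j^3 = x^3 is a perfect cube, so E-series; the 4-jet and mu = 7 give E_7.

7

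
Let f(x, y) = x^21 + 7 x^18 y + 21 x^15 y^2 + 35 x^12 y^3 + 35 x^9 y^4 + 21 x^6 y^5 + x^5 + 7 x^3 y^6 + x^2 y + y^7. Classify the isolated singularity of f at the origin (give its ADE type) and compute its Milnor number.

Type D_{8}, Milnor number mu = 8.

The Hessian of f at 0 has rank 0. Corank 2; j^3 = x^2*y has shape L^2 M (L != M), so D-series; mu = 8 gives D_8.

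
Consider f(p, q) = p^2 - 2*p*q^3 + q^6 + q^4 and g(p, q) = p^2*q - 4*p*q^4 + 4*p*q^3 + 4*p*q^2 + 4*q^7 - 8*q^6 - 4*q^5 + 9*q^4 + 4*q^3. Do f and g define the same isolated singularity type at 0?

No.

The Hessian of f at 0 is [[2, 0], [0, 0]] with rank 1, so corank 1. A Groebner basis of the Jacobian ideal J(f) in C{p,q} is {q^3, p}; counting standard monomials gives mu = 3. Corank 1: A-series; mu = 3 gives A_3. The Hessian of g at 0 is [[0, 0], [0, 0]] with rank 0, so corank 2. A Groebner basis of the Jacobian ideal J(g) in C{p,q} is {p*q^2 - p*q - 2*q^2, p*q/2 + q^3 + q^2, p^2 + 2*p*q}; counting standard monomials gives mu = 5. Corank 2; j^3 = q*(p + 2*q)^2 has shape L^2 M (L != M), so D-series; mu = 5 gives D_5. f is A_3 but g is D_5, hence not right-equivalent.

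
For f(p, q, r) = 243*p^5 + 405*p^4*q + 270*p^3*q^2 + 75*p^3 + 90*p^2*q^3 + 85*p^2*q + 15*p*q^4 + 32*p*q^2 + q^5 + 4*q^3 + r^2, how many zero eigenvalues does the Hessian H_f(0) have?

The Hessian at 0 is [[0, 0, 0], [0, 0, 0], [0, 0, 2]] of rank 1; hence corank 2.

2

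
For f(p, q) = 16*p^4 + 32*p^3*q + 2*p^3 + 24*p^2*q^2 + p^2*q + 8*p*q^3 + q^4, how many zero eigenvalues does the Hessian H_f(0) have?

2

Hessian at 0 has rank 0.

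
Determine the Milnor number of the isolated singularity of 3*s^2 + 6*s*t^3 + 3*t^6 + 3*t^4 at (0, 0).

3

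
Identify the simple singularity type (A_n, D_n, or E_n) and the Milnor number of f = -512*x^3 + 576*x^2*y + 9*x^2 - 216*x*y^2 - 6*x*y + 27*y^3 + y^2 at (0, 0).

Type A2, Milnor number mu = 2.

The Hessian of f at 0 is [[18, -6], [-6, 2]] with rank 1, so corank 1. A Groebner basis of the Jacobian ideal J(f) in C{x,y} is {y^2, x - y/3}; counting standard monomials gives mu = 2. Corank 1: A-series; mu = 2 gives A_2.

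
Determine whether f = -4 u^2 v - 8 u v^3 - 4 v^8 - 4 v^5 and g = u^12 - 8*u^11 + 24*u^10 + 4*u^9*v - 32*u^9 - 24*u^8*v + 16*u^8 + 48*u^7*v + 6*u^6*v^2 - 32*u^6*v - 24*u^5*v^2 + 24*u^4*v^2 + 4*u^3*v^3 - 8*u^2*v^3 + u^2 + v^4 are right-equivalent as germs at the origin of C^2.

The Hessian of f at 0 is [[0, 0], [0, 0]] with rank 0, so corank 2. A Groebner basis of the Jacobian ideal J(f) in C{u,v} is {u^4, u^3*v - u^2/8 - u*v^2/8, u^3 + u^2*v^2, u*v + v^3}; counting standard monomials gives mu = 9. Corank 2; j^3 = -4*u^2*v has shape L^2 M (L != M), so D-series; mu = 9 gives D_9. The Hessian of g at 0 is [[2, 0], [0, 0]] with rank 1, so corank 1. A Groebner basis of the Jacobian ideal J(g) in C{u,v} is {v^3, u}; counting standard monomials gives mu = 3. Corank 1: A-series; mu = 3 gives A_3. f is D_9 but g is A_3, hence not right-equivalent.

No.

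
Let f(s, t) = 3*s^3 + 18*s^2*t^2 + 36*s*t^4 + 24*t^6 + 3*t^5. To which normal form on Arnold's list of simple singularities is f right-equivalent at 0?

The Hessian of f at 0 has rank 0. Corank 2; j^3 = 3*s^3 is a perfect cube, so E-series; the 5-jet and mu = 8 give E_8.

E_8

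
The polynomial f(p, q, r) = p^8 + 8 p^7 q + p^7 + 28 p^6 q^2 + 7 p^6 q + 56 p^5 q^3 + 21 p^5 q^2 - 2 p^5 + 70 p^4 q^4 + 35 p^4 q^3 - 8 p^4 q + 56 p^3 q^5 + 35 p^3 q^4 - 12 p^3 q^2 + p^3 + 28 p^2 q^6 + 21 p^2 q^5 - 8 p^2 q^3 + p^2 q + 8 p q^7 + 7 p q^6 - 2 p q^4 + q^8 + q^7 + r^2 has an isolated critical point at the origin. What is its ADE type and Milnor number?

Type D_9, Milnor number mu = 9.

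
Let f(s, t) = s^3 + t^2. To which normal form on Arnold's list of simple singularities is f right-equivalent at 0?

A_{2}

The Hessian of f at 0 has rank 1. Corank 1: A-series; mu = 2 gives A_2.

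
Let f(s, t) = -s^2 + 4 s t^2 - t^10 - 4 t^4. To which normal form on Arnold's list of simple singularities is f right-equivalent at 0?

A_9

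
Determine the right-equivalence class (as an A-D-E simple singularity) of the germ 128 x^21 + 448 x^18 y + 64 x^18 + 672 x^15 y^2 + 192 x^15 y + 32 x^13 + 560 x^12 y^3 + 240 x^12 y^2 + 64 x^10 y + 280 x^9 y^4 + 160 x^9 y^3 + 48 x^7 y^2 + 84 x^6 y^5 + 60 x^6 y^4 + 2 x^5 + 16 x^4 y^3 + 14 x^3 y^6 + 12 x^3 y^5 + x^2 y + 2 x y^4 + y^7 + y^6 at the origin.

The Hessian of f at 0 has rank 0. Corank 2; j^3 = x^2*y has shape L^2 M (L != M), so D-series; mu = 7 gives D_7.

D7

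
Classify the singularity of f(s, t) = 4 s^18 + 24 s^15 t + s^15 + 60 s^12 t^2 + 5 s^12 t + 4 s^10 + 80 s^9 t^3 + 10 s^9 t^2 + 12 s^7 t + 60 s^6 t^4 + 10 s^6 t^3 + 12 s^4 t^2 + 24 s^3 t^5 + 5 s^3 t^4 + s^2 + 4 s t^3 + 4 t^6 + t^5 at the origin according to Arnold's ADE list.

The Hessian of f at 0 has rank 1. Corank 1: A-series; mu = 4 gives A_4.

A_{4}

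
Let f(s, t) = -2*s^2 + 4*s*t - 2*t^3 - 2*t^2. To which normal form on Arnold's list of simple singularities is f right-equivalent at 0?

The Hessian of f at 0 has rank 1. Corank 1: A-series; mu = 2 gives A_2.

A2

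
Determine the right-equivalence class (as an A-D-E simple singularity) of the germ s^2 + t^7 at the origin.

A6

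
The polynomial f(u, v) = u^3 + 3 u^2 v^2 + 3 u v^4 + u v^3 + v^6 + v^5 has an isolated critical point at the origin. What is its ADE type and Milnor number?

Type E_{7}, Milnor number mu = 7.

The Hessian of f at 0 has rank 0. Corank 2; j^3 = u^3 is a perfect cube, so E-series; the 4-jet and mu = 7 give E_7.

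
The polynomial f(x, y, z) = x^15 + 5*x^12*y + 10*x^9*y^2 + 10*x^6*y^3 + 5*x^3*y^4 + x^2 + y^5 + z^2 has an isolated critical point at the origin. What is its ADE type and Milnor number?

Type A4, Milnor number mu = 4.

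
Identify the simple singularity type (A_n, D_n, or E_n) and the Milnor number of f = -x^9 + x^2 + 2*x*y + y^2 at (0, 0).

Type A8, Milnor number mu = 8.

The Hessian of f at 0 is [[2, 2], [2, 2]] with rank 1, so corank 1. A Groebner basis of the Jacobian ideal J(f) in C{x,y} is {y^8, x + y}; counting standard monomials gives mu = 8. Corank 1: A-series; mu = 8 gives A_8.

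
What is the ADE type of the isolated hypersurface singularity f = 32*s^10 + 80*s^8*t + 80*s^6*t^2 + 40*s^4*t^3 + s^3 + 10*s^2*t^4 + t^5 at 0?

E_{8}

The Hessian of f at 0 has rank 0. Corank 2; j^3 = s^3 is a perfect cube, so E-series; the 5-jet and mu = 8 give E_8.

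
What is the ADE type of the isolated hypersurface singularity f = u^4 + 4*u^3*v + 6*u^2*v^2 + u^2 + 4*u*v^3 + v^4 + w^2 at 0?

A3

The Hessian of f at 0 has rank 2. Corank 1: A-series; mu = 3 gives A_3.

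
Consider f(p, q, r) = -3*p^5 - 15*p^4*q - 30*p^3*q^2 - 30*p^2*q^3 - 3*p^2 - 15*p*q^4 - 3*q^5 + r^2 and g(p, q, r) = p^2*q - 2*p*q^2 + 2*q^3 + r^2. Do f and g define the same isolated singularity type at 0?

The Hessian of f at 0 has rank 2. Corank 1: A-series; mu = 4 gives A_4. The Hessian of g at 0 has rank 1. Corank 2; j^3 = q*(p^2 - 2*p*q + 2*q^2) splits into three distinct lines over C (the quadratic factor has nonzero discriminant), so D_4. f is A_4 but g is D_4, hence not right-equivalent.

No.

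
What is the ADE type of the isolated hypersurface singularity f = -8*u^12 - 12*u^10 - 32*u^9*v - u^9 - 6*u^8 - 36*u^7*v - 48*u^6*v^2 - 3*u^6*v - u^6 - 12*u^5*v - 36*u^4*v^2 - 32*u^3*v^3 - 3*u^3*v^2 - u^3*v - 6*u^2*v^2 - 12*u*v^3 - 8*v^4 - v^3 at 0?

E_{7}

The Hessian of f at 0 is [[0, 0], [0, 0]] with rank 0, so corank 2. A Groebner basis of the Jacobian ideal J(f) in C{u,v} is {u^3 - 12*u*v^2 + 3*v^2, u^2*v + 4*u*v^2, v^3}; counting standard monomials gives mu = 7. Corank 2; j^3 = -v^3 is a perfect cube, so E-series; the 4-jet and mu = 7 give E_7.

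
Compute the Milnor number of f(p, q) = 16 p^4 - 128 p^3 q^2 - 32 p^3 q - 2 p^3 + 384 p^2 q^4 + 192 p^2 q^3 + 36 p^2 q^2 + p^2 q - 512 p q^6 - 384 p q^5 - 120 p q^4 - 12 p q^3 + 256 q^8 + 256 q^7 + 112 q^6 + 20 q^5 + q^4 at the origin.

5

The Hessian of f at 0 is [[0, 0], [0, 0]] with rank 0, so corank 2. A Groebner basis of the Jacobian ideal J(f) in C{p,q} is {p*q^2, p*q/6 + q^3, p^2 - 2*p*q/3}; counting standard monomials gives mu = 5. Corank 2; j^3 = -p^2*(2*p - q) has shape L^2 M (L != M), so D-series; mu = 5 gives D_5.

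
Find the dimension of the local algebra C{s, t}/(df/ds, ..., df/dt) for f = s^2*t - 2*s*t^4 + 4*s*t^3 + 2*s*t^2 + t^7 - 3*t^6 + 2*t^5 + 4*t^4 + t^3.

7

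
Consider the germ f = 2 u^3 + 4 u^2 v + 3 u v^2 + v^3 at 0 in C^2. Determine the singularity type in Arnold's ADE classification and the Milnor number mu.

Type D4, Milnor number mu = 4.

The Hessian of f at 0 is [[0, 0], [0, 0]] with rank 0, so corank 2. A Groebner basis of the Jacobian ideal J(f) in C{u,v} is {v^3, u^2 - 3*v^2/2, u*v + 3*v^2/2}; counting standard monomials gives mu = 4. Corank 2; j^3 = (u + v)*(2*u^2 + 2*u*v + v^2) splits into three distinct lines over C (the quadratic factor has nonzero discriminant), so D_4.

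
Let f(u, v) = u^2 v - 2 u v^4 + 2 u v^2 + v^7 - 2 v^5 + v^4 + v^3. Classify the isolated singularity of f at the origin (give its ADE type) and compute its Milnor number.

The Hessian of f at 0 is [[0, 0], [0, 0]] with rank 0, so corank 2. A Groebner basis of the Jacobian ideal J(f) in C{u,v} is {u^3 - u^2/4 + v^2/4, u^2/4 + v^3 - v^2/4, u*v + v^2}; counting standard monomials gives mu = 5. Corank 2; j^3 = v*(u + v)^2 has shape L^2 M (L != M), so D-series; mu = 5 gives D_5.

Type D5, Milnor number mu = 5.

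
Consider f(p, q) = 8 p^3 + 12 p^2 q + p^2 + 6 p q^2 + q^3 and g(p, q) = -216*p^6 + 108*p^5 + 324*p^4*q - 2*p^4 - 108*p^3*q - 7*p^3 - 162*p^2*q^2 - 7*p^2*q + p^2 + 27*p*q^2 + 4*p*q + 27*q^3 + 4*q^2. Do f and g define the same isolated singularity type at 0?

Yes.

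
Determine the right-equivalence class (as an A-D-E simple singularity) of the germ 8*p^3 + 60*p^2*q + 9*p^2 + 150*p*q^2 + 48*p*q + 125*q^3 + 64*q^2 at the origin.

A_2

The Hessian of f at 0 has rank 1. Corank 1: A-series; mu = 2 gives A_2.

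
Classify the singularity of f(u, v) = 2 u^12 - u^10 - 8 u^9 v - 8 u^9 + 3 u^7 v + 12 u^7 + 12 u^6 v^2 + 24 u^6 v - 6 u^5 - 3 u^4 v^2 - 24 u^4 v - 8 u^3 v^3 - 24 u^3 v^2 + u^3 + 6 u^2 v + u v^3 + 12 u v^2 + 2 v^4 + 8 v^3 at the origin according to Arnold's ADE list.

E_{7}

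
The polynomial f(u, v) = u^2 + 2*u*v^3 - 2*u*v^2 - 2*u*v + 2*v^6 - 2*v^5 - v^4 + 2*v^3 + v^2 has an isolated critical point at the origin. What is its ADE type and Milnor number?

Type A_5, Milnor number mu = 5.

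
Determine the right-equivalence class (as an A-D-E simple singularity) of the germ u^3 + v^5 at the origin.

E_8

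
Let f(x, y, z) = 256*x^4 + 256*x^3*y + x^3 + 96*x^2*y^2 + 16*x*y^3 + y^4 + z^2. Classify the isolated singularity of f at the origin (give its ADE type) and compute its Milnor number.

The Hessian of f at 0 has rank 1. Corank 2; j^3 = x^3 is a perfect cube, so E-series; the 4-jet and mu = 6 give E_6.

Type E_{6}, Milnor number mu = 6.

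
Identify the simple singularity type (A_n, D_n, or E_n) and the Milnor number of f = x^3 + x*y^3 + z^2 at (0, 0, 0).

The Hessian of f at 0 has rank 1. Corank 2; j^3 = x^3 is a perfect cube, so E-series; the 4-jet and mu = 7 give E_7.

Type E_7, Milnor number mu = 7.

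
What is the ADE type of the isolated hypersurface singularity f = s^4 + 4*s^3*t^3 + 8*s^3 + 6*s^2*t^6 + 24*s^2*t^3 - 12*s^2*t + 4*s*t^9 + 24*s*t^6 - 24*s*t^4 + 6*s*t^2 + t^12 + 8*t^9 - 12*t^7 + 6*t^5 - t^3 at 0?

The Hessian of f at 0 has rank 0. Corank 2; j^3 = (2*s - t)^3 is a perfect cube, so E-series; the 4-jet and mu = 6 give E_6.

E_6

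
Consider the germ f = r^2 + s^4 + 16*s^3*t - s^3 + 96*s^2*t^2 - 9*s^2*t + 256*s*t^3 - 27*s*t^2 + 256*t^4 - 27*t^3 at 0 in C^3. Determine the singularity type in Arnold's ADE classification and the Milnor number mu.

Type E6, Milnor number mu = 6.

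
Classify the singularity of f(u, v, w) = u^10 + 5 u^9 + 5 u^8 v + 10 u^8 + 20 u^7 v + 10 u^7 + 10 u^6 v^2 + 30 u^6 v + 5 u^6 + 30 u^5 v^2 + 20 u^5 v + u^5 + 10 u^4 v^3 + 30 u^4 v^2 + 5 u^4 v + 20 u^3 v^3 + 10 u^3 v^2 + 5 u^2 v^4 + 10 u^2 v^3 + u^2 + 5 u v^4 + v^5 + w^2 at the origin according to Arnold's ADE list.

A_{4}

The Hessian of f at 0 is [[2, 0, 0], [0, 0, 0], [0, 0, 2]] with rank 2, so corank 1. A Groebner basis of the Jacobian ideal J(f) in C{u,v,w} is {v^4, u, w}; counting standard monomials gives mu = 4. Corank 1: A-series; mu = 4 gives A_4.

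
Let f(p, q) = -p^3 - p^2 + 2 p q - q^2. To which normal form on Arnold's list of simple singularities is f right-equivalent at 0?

A_{2}

The Hessian of f at 0 is [[-2, 2], [2, -2]] with rank 1, so corank 1. A Groebner basis of the Jacobian ideal J(f) in C{p,q} is {q^2, p - q}; counting standard monomials gives mu = 2. Corank 1: A-series; mu = 2 gives A_2.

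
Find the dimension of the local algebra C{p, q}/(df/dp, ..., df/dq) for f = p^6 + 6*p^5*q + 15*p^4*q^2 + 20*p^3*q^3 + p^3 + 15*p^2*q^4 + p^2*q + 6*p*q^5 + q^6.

7

The Hessian of f at 0 has rank 0. Corank 2; j^3 = p^2*(p + q) has shape L^2 M (L != M), so D-series; mu = 7 gives D_7.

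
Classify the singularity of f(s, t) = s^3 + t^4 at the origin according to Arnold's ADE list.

The Hessian of f at 0 is [[0, 0], [0, 0]] with rank 0, so corank 2. A Groebner basis of the Jacobian ideal J(f) in C{s,t} is {t^3, s^2}; counting standard monomials gives mu = 6. Corank 2; j^3 = s^3 is a perfect cube, so E-series; the 4-jet and mu = 6 give E_6.

E_{6}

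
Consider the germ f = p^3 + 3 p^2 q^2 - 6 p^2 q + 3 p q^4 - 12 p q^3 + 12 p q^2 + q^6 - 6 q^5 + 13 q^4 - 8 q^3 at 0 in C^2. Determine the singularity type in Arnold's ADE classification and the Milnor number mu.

The Hessian of f at 0 is [[0, 0], [0, 0]] with rank 0, so corank 2. A Groebner basis of the Jacobian ideal J(f) in C{p,q} is {p^3 + 6*p^2 - 24*p*q + 24*q^2, p^2*q + 2*p^2 - 8*p*q + 8*q^2, p^2/2 + p*q^2 - 2*p*q + 2*q^2, q^3}; counting standard monomials gives mu = 6. Corank 2; j^3 = (p - 2*q)^3 is a perfect cube, so E-series; the 4-jet and mu = 6 give E_6.

Type E_{6}, Milnor number mu = 6.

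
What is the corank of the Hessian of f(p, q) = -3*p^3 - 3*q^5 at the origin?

Hessian at 0 has rank 0.

2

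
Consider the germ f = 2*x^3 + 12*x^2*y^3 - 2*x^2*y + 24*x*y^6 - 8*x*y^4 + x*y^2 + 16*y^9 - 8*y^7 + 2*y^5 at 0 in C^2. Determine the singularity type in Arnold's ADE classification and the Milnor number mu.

Type D_4, Milnor number mu = 4.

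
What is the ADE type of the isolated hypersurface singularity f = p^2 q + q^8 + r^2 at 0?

The Hessian of f at 0 is [[0, 0, 0], [0, 0, 0], [0, 0, 2]] with rank 1, so corank 2. A Groebner basis of the Jacobian ideal J(f) in C{p,q,r} is {p^2/8 + q^7, p^3, p*q, r}; counting standard monomials gives mu = 9. Corank 2; j^3 = p^2*q has shape L^2 M (L != M), so D-series; mu = 9 gives D_9.

D_{9}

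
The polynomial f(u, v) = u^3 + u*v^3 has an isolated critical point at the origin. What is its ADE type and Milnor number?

The Hessian of f at 0 has rank 0. Corank 2; j^3 = u^3 is a perfect cube, so E-series; the 4-jet and mu = 7 give E_7.

Type E_7, Milnor number mu = 7.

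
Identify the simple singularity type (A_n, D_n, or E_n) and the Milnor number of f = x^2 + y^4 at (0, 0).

The Hessian of f at 0 is [[2, 0], [0, 0]] with rank 1, so corank 1. A Groebner basis of the Jacobian ideal J(f) in C{x,y} is {y^3, x}; counting standard monomials gives mu = 3. Corank 1: A-series; mu = 3 gives A_3.

Type A_3, Milnor number mu = 3.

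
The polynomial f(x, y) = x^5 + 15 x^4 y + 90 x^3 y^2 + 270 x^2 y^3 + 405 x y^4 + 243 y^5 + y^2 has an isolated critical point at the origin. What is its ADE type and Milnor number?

The Hessian of f at 0 is [[0, 0], [0, 2]] with rank 1, so corank 1. A Groebner basis of the Jacobian ideal J(f) in C{x,y} is {x^4, y}; counting standard monomials gives mu = 4. Corank 1: A-series; mu = 4 gives A_4.

Type A_4, Milnor number mu = 4.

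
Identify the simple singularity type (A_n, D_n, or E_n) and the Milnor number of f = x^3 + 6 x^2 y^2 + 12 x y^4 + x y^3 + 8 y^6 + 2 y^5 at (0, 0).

The Hessian of f at 0 has rank 0. Corank 2; j^3 = x^3 is a perfect cube, so E-series; the 4-jet and mu = 7 give E_7.

Type E7, Milnor number mu = 7.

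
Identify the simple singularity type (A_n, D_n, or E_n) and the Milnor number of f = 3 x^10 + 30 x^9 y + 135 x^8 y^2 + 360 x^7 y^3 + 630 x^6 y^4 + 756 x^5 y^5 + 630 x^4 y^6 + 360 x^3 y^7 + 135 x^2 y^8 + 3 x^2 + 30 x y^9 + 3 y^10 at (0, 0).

The Hessian of f at 0 is [[6, 0], [0, 0]] with rank 1, so corank 1. A Groebner basis of the Jacobian ideal J(f) in C{x,y} is {y^9, x}; counting standard monomials gives mu = 9. Corank 1: A-series; mu = 9 gives A_9.

Type A_9, Milnor number mu = 9.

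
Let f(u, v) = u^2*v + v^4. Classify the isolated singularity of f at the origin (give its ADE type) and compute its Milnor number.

Type D_{5}, Milnor number mu = 5.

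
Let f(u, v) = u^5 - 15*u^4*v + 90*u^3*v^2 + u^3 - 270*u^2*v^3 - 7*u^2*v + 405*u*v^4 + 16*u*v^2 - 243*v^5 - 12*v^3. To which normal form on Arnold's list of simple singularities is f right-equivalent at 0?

The Hessian of f at 0 has rank 0. Corank 2; j^3 = (u - 3*v)*(u - 2*v)^2 has shape L^2 M (L != M), so D-series; mu = 6 gives D_6.

D_{6}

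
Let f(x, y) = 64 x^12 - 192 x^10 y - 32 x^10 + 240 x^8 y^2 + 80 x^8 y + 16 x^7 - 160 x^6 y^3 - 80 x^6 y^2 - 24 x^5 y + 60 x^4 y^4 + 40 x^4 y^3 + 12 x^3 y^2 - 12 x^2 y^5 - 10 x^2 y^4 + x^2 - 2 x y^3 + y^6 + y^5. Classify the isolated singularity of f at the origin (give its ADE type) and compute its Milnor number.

The Hessian of f at 0 is [[2, 0], [0, 0]] with rank 1, so corank 1. A Groebner basis of the Jacobian ideal J(f) in C{x,y} is {-x + y^3, x^2, x*y}; counting standard monomials gives mu = 4. Corank 1: A-series; mu = 4 gives A_4.

Type A_{4}, Milnor number mu = 4.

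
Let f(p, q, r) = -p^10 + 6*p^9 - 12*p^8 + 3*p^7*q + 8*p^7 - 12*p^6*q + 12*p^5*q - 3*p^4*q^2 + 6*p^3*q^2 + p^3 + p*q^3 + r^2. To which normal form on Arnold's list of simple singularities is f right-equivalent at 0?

E_7

The Hessian of f at 0 has rank 1. Corank 2; j^3 = p^3 is a perfect cube, so E-series; the 4-jet and mu = 7 give E_7.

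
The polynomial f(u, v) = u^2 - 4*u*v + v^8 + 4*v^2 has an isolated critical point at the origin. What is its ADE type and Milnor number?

The Hessian of f at 0 is [[2, -4], [-4, 8]] with rank 1, so corank 1. A Groebner basis of the Jacobian ideal J(f) in C{u,v} is {v^7, u - 2*v}; counting standard monomials gives mu = 7. Corank 1: A-series; mu = 7 gives A_7.

Type A7, Milnor number mu = 7.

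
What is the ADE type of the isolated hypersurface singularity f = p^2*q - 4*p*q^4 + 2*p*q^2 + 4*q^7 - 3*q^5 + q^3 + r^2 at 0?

D6

The Hessian of f at 0 has rank 1. Corank 2; j^3 = q*(p + q)^2 has shape L^2 M (L != M), so D-series; mu = 6 gives D_6.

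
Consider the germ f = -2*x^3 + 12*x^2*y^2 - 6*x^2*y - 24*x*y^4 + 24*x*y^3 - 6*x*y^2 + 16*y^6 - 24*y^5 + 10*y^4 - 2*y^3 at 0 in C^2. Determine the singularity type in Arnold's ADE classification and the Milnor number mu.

The Hessian of f at 0 has rank 0. Corank 2; j^3 = -2*(x + y)^3 is a perfect cube, so E-series; the 4-jet and mu = 6 give E_6.

Type E6, Milnor number mu = 6.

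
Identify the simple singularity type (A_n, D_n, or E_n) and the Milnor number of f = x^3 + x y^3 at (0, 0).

Type E_7, Milnor number mu = 7.

The Hessian of f at 0 has rank 0. Corank 2; j^3 = x^3 is a perfect cube, so E-series; the 4-jet and mu = 7 give E_7.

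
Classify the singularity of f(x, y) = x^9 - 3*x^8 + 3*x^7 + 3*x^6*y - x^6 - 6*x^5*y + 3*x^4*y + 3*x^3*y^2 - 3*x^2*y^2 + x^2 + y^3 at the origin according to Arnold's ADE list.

The Hessian of f at 0 has rank 1. Corank 1: A-series; mu = 2 gives A_2.

A_2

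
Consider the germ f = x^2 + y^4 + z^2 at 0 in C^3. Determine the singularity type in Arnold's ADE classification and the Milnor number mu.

Type A_{3}, Milnor number mu = 3.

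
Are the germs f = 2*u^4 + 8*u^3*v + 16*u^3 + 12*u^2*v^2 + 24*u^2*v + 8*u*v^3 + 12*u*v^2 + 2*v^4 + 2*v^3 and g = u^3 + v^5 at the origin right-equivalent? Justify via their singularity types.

No.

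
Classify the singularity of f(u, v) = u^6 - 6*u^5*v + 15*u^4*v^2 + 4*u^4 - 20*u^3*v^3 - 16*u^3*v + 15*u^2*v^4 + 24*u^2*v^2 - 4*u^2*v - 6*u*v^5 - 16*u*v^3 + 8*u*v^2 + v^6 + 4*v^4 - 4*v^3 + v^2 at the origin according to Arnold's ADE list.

A_{5}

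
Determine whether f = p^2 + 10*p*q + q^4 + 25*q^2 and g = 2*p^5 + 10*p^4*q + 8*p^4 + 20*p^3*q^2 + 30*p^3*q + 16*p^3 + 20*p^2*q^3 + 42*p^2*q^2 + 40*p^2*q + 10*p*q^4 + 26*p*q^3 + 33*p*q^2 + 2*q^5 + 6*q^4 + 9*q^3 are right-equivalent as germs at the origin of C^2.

No.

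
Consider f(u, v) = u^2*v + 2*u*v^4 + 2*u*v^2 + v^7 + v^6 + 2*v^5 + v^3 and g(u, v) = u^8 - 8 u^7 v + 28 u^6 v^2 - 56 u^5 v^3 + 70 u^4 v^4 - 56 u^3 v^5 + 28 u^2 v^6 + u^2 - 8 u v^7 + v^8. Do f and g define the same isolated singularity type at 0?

The Hessian of f at 0 has rank 0. Corank 2; j^3 = v*(u + v)^2 has shape L^2 M (L != M), so D-series; mu = 7 gives D_7. The Hessian of g at 0 has rank 1. Corank 1: A-series; mu = 7 gives A_7. f is D_7 but g is A_7, hence not right-equivalent.

No.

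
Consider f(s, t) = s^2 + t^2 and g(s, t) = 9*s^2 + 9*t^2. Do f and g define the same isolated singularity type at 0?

The Hessian of f at 0 is [[2, 0], [0, 2]] with rank 2, so corank 0. A Groebner basis of the Jacobian ideal J(f) in C{s,t} is {s, t}; counting standard monomials gives mu = 1. Corank 0: nondegenerate Morse point, so A_1. The Hessian of g at 0 is [[18, 0], [0, 18]] with rank 2, so corank 0. A Groebner basis of the Jacobian ideal J(g) in C{s,t} is {s, t}; counting standard monomials gives mu = 1. Corank 0: nondegenerate Morse point, so A_1. Both have type A_1, hence right-equivalent.

Yes.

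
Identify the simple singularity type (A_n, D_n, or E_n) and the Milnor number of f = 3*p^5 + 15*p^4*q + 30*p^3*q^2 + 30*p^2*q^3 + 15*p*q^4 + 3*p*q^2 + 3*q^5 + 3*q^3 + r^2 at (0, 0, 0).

The Hessian of f at 0 is [[0, 0, 0], [0, 0, 0], [0, 0, 2]] with rank 1, so corank 2. A Groebner basis of the Jacobian ideal J(f) in C{p,q,r} is {p^4 + q^2/5, q^3, p*q + q^2, r}; counting standard monomials gives mu = 6. Corank 2; j^3 = 3*q^2*(p + q) has shape L^2 M (L != M), so D-series; mu = 6 gives D_6.

Type D6, Milnor number mu = 6.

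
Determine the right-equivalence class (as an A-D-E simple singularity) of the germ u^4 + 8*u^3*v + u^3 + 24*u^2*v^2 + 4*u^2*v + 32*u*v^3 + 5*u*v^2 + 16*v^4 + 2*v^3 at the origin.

The Hessian of f at 0 has rank 0. Corank 2; j^3 = (u + v)^2*(u + 2*v) has shape L^2 M (L != M), so D-series; mu = 5 gives D_5.

D5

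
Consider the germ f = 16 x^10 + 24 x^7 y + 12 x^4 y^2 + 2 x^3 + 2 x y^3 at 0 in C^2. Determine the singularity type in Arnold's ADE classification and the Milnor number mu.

The Hessian of f at 0 has rank 0. Corank 2; j^3 = 2*x^3 is a perfect cube, so E-series; the 4-jet and mu = 7 give E_7.

Type E_{7}, Milnor number mu = 7.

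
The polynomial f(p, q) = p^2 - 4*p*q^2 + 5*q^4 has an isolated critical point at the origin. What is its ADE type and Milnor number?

Type A_3, Milnor number mu = 3.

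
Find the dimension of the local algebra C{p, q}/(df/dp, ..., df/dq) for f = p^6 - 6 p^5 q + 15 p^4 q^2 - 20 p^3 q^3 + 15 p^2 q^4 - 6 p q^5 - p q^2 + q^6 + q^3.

7

The Hessian of f at 0 is [[0, 0], [0, 0]] with rank 0, so corank 2. A Groebner basis of the Jacobian ideal J(f) in C{p,q} is {p^5 - q^2/6, q^3, p*q - q^2}; counting standard monomials gives mu = 7. Corank 2; j^3 = -q^2*(p - q) has shape L^2 M (L != M), so D-series; mu = 7 gives D_7.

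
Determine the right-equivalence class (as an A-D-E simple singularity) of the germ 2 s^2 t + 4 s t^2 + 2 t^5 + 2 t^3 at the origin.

D6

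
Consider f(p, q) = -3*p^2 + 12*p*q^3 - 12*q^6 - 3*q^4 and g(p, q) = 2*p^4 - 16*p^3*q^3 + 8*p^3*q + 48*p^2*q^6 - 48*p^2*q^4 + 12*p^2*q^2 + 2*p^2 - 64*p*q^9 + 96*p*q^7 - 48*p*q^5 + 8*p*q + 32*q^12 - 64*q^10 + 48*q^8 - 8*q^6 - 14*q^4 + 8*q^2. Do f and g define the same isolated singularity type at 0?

Yes.

The Hessian of f at 0 is [[-6, 0], [0, 0]] with rank 1, so corank 1. A Groebner basis of the Jacobian ideal J(f) in C{p,q} is {q^3, p}; counting standard monomials gives mu = 3. Corank 1: A-series; mu = 3 gives A_3. The Hessian of g at 0 is [[4, 8], [8, 16]] with rank 1, so corank 1. A Groebner basis of the Jacobian ideal J(g) in C{p,q} is {q^3, p + 2*q}; counting standard monomials gives mu = 3. Corank 1: A-series; mu = 3 gives A_3. Both have type A_3, hence right-equivalent.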